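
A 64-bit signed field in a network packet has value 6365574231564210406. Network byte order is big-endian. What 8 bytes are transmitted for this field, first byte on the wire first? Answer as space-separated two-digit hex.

6365574231564210406 in hexadecimal, padded to 64 bits, is 0x585710098FC3D0E6.
Split into bytes (most-significant first): 58 57 10 09 8F C3 D0 E6.
Big-endian: lowest address holds the most-significant byte.
So the memory order matches the most-significant-first order: 58 57 10 09 8F C3 D0 E6.

58 57 10 09 8F C3 D0 E6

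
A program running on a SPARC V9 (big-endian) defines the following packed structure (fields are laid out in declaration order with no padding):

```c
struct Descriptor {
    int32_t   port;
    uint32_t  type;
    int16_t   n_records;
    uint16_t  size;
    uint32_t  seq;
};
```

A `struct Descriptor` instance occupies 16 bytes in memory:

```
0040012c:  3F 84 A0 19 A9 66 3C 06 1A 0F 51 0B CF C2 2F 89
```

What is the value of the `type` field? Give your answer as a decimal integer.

2842049542

`type` follows `port` (4 bytes), so it starts at byte offset 4 and occupies 4 bytes.
Bytes at offsets 4..7: A9 66 3C 06.
Big-endian stores the most-significant byte at the lowest address.
The bytes are already most-significant first: 0xA9663C06.
0xA9663C06 = 2842049542.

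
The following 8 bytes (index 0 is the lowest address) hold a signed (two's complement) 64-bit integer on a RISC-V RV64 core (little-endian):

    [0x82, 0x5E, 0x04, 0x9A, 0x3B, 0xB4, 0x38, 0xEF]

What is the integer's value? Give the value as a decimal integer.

-1209018331868930430

Little-endian stores the least-significant byte at the lowest address.
Reassemble most-significant byte first: EF 38 B4 3B 9A 04 5E 82 → 0xEF38B43B9A045E82.
Top bit is set, so as a signed 64-bit value this is 0xEF38B43B9A045E82 − 2^64 = -1209018331868930430.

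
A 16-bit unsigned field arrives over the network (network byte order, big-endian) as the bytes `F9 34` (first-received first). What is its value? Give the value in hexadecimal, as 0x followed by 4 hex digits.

In big-endian order the high byte comes first in memory.
The bytes are already most-significant first: 0xF934.

0xF934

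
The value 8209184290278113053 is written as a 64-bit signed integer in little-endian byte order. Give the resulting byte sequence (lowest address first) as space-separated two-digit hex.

8209184290278113053 in hexadecimal, padded to 64 bits, is 0x71ECE19E2DBE7F1D.
Split into bytes (most-significant first): 71 EC E1 9E 2D BE 7F 1D.
In little-endian order the low byte comes first in memory.
So at ascending addresses the bytes are 1D 7F BE 2D 9E E1 EC 71.

1D 7F BE 2D 9E E1 EC 71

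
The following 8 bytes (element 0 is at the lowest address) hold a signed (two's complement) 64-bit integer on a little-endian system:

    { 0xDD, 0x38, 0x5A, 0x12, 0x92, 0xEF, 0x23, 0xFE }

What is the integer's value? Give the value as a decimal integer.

Little-endian: lowest address holds the least-significant byte.
Reassemble most-significant byte first: FE 23 EF 92 12 5A 38 DD → 0xFE23EF92125A38DD.
Top bit is set, so as a signed 64-bit value this is 0xFE23EF92125A38DD − 2^64 = -134000153238816547.

-134000153238816547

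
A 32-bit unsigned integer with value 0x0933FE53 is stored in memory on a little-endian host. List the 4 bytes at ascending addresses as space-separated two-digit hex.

53 FE 33 09

Split into bytes (most-significant first): 09 33 FE 53.
Little-endian stores the least-significant byte at the lowest address.
So at ascending addresses the bytes are 53 FE 33 09.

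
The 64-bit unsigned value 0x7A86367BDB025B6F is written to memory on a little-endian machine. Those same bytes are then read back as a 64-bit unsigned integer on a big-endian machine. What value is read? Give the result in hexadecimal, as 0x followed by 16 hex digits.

0x6F5B02DB7B36867A

Stored little-endian, the bytes at ascending addresses are 6F 5B 02 DB 7B 36 86 7A.
Read back as big-endian, the last byte is least significant, giving 0x6F5B02DB7B36867A.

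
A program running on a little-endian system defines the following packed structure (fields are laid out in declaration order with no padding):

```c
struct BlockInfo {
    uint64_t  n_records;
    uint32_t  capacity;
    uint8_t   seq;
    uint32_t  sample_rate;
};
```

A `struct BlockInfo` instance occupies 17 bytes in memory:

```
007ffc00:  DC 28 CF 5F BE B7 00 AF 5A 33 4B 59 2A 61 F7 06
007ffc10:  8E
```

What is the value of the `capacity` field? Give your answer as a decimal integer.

`capacity` follows `n_records` (8 bytes), so it starts at byte offset 8 and occupies 4 bytes.
Bytes at offsets 8..11: 5A 33 4B 59.
Little-endian stores the least-significant byte at the lowest address.
Reassemble most-significant byte first: 59 4B 33 5A → 0x594B335A.
0x594B335A = 1498100570.

1498100570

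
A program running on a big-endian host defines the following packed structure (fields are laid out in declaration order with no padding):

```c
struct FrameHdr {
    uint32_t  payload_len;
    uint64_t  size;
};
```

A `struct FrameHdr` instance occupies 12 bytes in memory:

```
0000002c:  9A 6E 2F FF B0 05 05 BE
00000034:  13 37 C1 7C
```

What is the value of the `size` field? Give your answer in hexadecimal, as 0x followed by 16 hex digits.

0xB00505BE1337C17C

`size` follows `payload_len` (4 bytes), so it starts at byte offset 4 and occupies 8 bytes.
Bytes at offsets 4..11: B0 05 05 BE 13 37 C1 7C.
In big-endian order the high byte comes first in memory.
The bytes are already most-significant first: 0xB00505BE1337C17C.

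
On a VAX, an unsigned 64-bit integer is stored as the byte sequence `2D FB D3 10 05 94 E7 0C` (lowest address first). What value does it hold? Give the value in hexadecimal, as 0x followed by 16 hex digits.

0x0CE7940510D3FB2D

Little-endian: lowest address holds the least-significant byte.
Reassemble most-significant byte first: 0C E7 94 05 10 D3 FB 2D → 0x0CE7940510D3FB2D.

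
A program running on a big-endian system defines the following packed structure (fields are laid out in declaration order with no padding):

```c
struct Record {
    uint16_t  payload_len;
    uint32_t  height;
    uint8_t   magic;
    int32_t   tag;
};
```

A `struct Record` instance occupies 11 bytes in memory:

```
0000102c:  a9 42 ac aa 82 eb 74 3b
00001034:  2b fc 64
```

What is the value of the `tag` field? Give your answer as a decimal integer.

`tag` follows `payload_len` (2 B), `height` (4 B), `magic` (1 B), so it starts at offset 2 + 4 + 1 = 7 and occupies 4 bytes.
Bytes at offsets 7..10: 3B 2B FC 64.
Big-endian stores the most-significant byte at the lowest address.
The bytes are already most-significant first: 0x3B2BFC64.
0x3B2BFC64 = 992738404.

992738404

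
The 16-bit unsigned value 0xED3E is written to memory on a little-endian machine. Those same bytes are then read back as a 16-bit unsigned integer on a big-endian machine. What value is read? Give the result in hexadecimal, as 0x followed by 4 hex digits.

Stored little-endian, the bytes at ascending addresses are 3E ED.
Read back as big-endian, the last byte is least significant, giving 0x3EED.

0x3EED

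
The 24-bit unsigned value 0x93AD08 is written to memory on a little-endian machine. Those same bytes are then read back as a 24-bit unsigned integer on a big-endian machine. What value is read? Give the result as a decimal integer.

568723

Stored little-endian, the bytes at ascending addresses are 08 AD 93.
Read back as big-endian, the last byte is least significant, giving 0x08AD93.
0x08AD93 = 568723.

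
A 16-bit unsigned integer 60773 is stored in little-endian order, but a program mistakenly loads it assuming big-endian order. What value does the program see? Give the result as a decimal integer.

60773 in 16-bit hexadecimal is 0xED65.
Stored little-endian, the bytes at ascending addresses are 65 ED.
Read back as big-endian, the last byte is least significant, giving 0x65ED.
0x65ED = 26093.

26093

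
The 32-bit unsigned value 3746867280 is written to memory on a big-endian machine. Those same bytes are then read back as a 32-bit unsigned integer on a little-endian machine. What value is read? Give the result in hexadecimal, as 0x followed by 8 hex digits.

0x50A854DF

3746867280 in 32-bit hexadecimal is 0xDF54A850.
Stored big-endian, the bytes at ascending addresses are DF 54 A8 50.
Read back as little-endian, the first byte is least significant, giving 0x50A854DF.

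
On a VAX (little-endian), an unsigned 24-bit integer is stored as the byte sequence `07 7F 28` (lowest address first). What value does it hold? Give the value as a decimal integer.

Little-endian: lowest address holds the least-significant byte.
Reassemble most-significant byte first: 28 7F 07 → 0x287F07.
0x287F07 = 2653959.

2653959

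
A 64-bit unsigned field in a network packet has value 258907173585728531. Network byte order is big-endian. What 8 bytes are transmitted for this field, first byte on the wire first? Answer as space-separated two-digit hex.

03 97 D2 B3 DF 60 B4 13

258907173585728531 in hexadecimal, padded to 64 bits, is 0x0397D2B3DF60B413.
Split into bytes (most-significant first): 03 97 D2 B3 DF 60 B4 13.
Big-endian stores the most-significant byte at the lowest address.
So the memory order matches the most-significant-first order: 03 97 D2 B3 DF 60 B4 13.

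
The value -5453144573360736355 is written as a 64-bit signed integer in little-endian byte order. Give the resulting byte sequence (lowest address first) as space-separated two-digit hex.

Two's complement of -5453144573360736355 in 64 bits: 5453144573360736355 = 0x4BAD7618F4040863; invert → 0xB45289E70BFBF79C; add 1 → 0xB45289E70BFBF79D.
Split into bytes (most-significant first): B4 52 89 E7 0B FB F7 9D.
In little-endian order the low byte comes first in memory.
So at ascending addresses the bytes are 9D F7 FB 0B E7 89 52 B4.

9D F7 FB 0B E7 89 52 B4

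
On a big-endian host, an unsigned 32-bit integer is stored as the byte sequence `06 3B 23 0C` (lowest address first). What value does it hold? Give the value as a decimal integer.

104538892

Big-endian: lowest address holds the most-significant byte.
The bytes are already most-significant first: 0x063B230C.
0x063B230C = 104538892.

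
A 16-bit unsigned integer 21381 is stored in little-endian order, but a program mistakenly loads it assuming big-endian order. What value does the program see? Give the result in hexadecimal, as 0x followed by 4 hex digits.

0x8553

21381 in 16-bit hexadecimal is 0x5385.
Stored little-endian, the bytes at ascending addresses are 85 53.
Read back as big-endian, the last byte is least significant, giving 0x8553.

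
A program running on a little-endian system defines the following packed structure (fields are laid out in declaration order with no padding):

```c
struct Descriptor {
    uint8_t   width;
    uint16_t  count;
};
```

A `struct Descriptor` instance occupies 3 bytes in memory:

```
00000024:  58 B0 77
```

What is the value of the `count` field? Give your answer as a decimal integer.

30640

`count` follows `width` (1 byte), so it starts at byte offset 1 and occupies 2 bytes.
Bytes at offsets 1..2: B0 77.
In little-endian order the low byte comes first in memory.
Reassemble most-significant byte first: 77 B0 → 0x77B0.
0x77B0 = 30640.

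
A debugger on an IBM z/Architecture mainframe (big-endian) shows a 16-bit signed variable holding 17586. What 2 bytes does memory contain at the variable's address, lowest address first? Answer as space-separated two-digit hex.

17586 in hexadecimal, padded to 16 bits, is 0x44B2.
Split into bytes (most-significant first): 44 B2.
In big-endian order the high byte comes first in memory.
So the memory order matches the most-significant-first order: 44 B2.

44 B2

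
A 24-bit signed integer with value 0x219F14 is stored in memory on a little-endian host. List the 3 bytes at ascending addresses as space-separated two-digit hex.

14 9F 21

Split into bytes (most-significant first): 21 9F 14.
Little-endian: lowest address holds the least-significant byte.
So at ascending addresses the bytes are 14 9F 21.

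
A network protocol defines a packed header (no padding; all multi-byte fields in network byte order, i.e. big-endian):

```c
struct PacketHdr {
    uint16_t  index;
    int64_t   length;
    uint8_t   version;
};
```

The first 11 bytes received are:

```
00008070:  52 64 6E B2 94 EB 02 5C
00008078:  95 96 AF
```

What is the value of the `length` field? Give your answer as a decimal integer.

`length` follows `index` (2 bytes), so it starts at byte offset 2 and occupies 8 bytes.
Bytes at offsets 2..9: 6E B2 94 EB 02 5C 95 96.
Big-endian: lowest address holds the most-significant byte.
The bytes are already most-significant first: 0x6EB294EB025C9596.
0x6EB294EB025C9596 = 7976601627104417174.

7976601627104417174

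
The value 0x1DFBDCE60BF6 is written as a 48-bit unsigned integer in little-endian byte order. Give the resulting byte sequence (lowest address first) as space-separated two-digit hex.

F6 0B E6 DC FB 1D

Split into bytes (most-significant first): 1D FB DC E6 0B F6.
In little-endian order the low byte comes first in memory.
So at ascending addresses the bytes are F6 0B E6 DC FB 1D.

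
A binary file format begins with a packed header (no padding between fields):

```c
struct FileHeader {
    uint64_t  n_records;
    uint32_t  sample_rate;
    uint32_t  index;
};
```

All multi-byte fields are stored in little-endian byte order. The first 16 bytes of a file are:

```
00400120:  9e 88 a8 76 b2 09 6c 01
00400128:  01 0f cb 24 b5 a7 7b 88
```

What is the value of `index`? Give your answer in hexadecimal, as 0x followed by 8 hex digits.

0x887BA7B5

`index` follows `n_records` (8 B), `sample_rate` (4 B), so it starts at offset 8 + 4 = 12 and occupies 4 bytes.
Bytes at offsets 12..15: B5 A7 7B 88.
Little-endian stores the least-significant byte at the lowest address.
Reassemble most-significant byte first: 88 7B A7 B5 → 0x887BA7B5.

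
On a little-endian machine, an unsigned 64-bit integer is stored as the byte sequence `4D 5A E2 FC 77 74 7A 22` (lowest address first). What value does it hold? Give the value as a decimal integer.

Little-endian: lowest address holds the least-significant byte.
Reassemble most-significant byte first: 22 7A 74 77 FC E2 5A 4D → 0x227A7477FCE25A4D.
0x227A7477FCE25A4D = 2484426203140872781.

2484426203140872781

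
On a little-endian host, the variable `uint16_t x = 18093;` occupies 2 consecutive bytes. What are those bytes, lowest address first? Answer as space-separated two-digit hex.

AD 46

18093 in hexadecimal, padded to 16 bits, is 0x46AD.
Split into bytes (most-significant first): 46 AD.
Little-endian stores the least-significant byte at the lowest address.
So at ascending addresses the bytes are AD 46.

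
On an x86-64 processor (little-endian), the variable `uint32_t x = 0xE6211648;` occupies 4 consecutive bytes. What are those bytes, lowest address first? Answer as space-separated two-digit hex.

Split into bytes (most-significant first): E6 21 16 48.
Little-endian: lowest address holds the least-significant byte.
So at ascending addresses the bytes are 48 16 21 E6.

48 16 21 E6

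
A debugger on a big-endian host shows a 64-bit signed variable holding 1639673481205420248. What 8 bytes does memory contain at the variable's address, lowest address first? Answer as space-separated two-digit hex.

1639673481205420248 in hexadecimal, padded to 64 bits, is 0x16C14A5802E090D8.
Split into bytes (most-significant first): 16 C1 4A 58 02 E0 90 D8.
Big-endian: lowest address holds the most-significant byte.
So the memory order matches the most-significant-first order: 16 C1 4A 58 02 E0 90 D8.

16 C1 4A 58 02 E0 90 D8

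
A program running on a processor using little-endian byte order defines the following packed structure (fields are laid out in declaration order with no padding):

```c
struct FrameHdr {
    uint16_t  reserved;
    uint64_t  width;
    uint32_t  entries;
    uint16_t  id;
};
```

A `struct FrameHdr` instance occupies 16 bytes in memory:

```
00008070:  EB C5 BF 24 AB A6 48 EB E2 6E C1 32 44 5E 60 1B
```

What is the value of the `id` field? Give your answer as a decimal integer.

`id` follows `reserved` (2 B), `width` (8 B), `entries` (4 B), so it starts at offset 2 + 8 + 4 = 14 and occupies 2 bytes.
Bytes at offsets 14..15: 60 1B.
Little-endian: lowest address holds the least-significant byte.
Reassemble most-significant byte first: 1B 60 → 0x1B60.
0x1B60 = 7008.

7008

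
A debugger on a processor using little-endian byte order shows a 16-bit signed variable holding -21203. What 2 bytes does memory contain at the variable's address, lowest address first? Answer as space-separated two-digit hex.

2D AD

Two's complement of -21203 in 16 bits: 21203 = 0x52D3; invert → 0xAD2C; add 1 → 0xAD2D.
Split into bytes (most-significant first): AD 2D.
Little-endian stores the least-significant byte at the lowest address.
So at ascending addresses the bytes are 2D AD.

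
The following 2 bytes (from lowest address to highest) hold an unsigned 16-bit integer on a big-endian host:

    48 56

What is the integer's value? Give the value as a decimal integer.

Big-endian: lowest address holds the most-significant byte.
The bytes are already most-significant first: 0x4856.
0x4856 = 18518.

18518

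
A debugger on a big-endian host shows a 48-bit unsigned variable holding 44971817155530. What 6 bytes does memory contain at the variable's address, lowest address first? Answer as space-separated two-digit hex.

28 E6 D1 2F BB CA

44971817155530 in hexadecimal, padded to 48 bits, is 0x28E6D12FBBCA.
Split into bytes (most-significant first): 28 E6 D1 2F BB CA.
Big-endian: lowest address holds the most-significant byte.
So the memory order matches the most-significant-first order: 28 E6 D1 2F BB CA.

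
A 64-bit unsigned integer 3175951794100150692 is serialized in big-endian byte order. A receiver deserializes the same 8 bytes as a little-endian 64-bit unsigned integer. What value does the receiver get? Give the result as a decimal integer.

3175951794100150692 in 64-bit hexadecimal is 0x2C133F546F1AA1A4.
Stored big-endian, the bytes at ascending addresses are 2C 13 3F 54 6F 1A A1 A4.
Read back as little-endian, the first byte is least significant, giving 0xA4A11A6F543F132C.
0xA4A11A6F543F132C = 11862791958927708972.

11862791958927708972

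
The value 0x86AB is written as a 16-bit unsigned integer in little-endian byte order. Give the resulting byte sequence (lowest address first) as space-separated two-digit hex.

AB 86

Split into bytes (most-significant first): 86 AB.
Little-endian stores the least-significant byte at the lowest address.
So at ascending addresses the bytes are AB 86.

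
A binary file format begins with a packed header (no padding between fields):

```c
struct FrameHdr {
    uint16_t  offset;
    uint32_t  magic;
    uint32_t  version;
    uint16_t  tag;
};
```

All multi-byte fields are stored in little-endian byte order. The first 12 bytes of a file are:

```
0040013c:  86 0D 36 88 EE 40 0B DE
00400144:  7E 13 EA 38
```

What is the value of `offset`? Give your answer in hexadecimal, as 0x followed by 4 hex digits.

`offset` is the first field, at byte offset 0, occupying 2 bytes.
Bytes at offsets 0..1: 86 0D.
Little-endian: lowest address holds the least-significant byte.
Reassemble most-significant byte first: 0D 86 → 0x0D86.

0x0D86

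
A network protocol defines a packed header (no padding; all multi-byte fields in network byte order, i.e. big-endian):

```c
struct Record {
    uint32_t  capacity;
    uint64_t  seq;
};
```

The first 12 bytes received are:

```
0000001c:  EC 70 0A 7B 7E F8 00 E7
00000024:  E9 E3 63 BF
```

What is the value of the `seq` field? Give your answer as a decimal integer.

9149063639064601535

`seq` follows `capacity` (4 bytes), so it starts at byte offset 4 and occupies 8 bytes.
Bytes at offsets 4..11: 7E F8 00 E7 E9 E3 63 BF.
Big-endian: lowest address holds the most-significant byte.
The bytes are already most-significant first: 0x7EF800E7E9E363BF.
0x7EF800E7E9E363BF = 9149063639064601535.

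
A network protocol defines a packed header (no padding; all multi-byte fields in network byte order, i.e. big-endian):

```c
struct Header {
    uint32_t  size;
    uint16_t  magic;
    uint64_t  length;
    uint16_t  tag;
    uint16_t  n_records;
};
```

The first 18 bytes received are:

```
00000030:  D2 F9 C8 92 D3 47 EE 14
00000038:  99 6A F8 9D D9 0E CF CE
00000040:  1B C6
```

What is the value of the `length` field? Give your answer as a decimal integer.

17155505565277739278

`length` follows `size` (4 B), `magic` (2 B), so it starts at offset 4 + 2 = 6 and occupies 8 bytes.
Bytes at offsets 6..13: EE 14 99 6A F8 9D D9 0E.
Big-endian: lowest address holds the most-significant byte.
The bytes are already most-significant first: 0xEE14996AF89DD90E.
0xEE14996AF89DD90E = 17155505565277739278.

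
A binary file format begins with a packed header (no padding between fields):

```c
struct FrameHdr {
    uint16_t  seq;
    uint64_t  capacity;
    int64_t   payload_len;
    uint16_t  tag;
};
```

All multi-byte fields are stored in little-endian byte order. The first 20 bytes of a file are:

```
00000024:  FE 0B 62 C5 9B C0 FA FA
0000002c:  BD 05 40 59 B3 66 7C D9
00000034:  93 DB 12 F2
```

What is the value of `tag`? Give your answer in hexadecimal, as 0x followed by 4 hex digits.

`tag` follows `seq` (2 B), `capacity` (8 B), `payload_len` (8 B), so it starts at offset 2 + 8 + 8 = 18 and occupies 2 bytes.
Bytes at offsets 18..19: 12 F2.
In little-endian order the low byte comes first in memory.
Reassemble most-significant byte first: F2 12 → 0xF212.

0xF212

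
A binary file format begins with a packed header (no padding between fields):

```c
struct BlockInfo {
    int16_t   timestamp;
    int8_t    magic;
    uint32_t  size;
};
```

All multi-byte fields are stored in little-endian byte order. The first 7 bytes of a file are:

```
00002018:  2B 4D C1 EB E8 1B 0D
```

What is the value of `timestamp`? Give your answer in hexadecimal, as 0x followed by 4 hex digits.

0x4D2B

`timestamp` is the first field, at byte offset 0, occupying 2 bytes.
Bytes at offsets 0..1: 2B 4D.
Little-endian stores the least-significant byte at the lowest address.
Reassemble most-significant byte first: 4D 2B → 0x4D2B.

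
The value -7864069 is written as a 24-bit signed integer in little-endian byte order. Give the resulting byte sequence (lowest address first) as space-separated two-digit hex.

FB 00 88

Two's complement of -7864069 in 24 bits: 7864069 = 0x77FF05; invert → 0x8800FA; add 1 → 0x8800FB.
Split into bytes (most-significant first): 88 00 FB.
In little-endian order the low byte comes first in memory.
So at ascending addresses the bytes are FB 00 88.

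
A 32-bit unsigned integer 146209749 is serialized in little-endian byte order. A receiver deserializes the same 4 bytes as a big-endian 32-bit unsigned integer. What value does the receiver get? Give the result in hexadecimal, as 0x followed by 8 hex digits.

146209749 in 32-bit hexadecimal is 0x08B6FBD5.
Stored little-endian, the bytes at ascending addresses are D5 FB B6 08.
Read back as big-endian, the last byte is least significant, giving 0xD5FBB608.

0xD5FBB608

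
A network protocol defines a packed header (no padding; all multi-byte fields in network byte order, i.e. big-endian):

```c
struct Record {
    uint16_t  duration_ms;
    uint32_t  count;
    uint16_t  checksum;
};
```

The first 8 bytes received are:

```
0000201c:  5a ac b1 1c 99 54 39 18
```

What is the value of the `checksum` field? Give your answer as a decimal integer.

`checksum` follows `duration_ms` (2 B), `count` (4 B), so it starts at offset 2 + 4 = 6 and occupies 2 bytes.
Bytes at offsets 6..7: 39 18.
Big-endian stores the most-significant byte at the lowest address.
The bytes are already most-significant first: 0x3918.
0x3918 = 14616.

14616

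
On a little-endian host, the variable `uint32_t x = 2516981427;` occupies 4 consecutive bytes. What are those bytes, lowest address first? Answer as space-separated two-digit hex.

2516981427 in hexadecimal, padded to 32 bits, is 0x960616B3.
Split into bytes (most-significant first): 96 06 16 B3.
Little-endian: lowest address holds the least-significant byte.
So at ascending addresses the bytes are B3 16 06 96.

B3 16 06 96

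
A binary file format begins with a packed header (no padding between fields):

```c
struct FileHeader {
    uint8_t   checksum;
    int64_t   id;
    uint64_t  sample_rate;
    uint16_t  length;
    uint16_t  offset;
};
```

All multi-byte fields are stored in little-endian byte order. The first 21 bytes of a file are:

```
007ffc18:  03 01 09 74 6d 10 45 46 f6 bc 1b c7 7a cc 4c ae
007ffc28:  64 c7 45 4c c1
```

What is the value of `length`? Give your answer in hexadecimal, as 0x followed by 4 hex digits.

0x45C7

`length` follows `checksum` (1 B), `id` (8 B), `sample_rate` (8 B), so it starts at offset 1 + 8 + 8 = 17 and occupies 2 bytes.
Bytes at offsets 17..18: C7 45.
Little-endian stores the least-significant byte at the lowest address.
Reassemble most-significant byte first: 45 C7 → 0x45C7.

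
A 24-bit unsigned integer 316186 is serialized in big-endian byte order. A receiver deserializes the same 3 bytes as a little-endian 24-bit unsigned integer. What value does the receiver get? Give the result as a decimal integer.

316186 in 24-bit hexadecimal is 0x04D31A.
Stored big-endian, the bytes at ascending addresses are 04 D3 1A.
Read back as little-endian, the first byte is least significant, giving 0x1AD304.
0x1AD304 = 1757956.

1757956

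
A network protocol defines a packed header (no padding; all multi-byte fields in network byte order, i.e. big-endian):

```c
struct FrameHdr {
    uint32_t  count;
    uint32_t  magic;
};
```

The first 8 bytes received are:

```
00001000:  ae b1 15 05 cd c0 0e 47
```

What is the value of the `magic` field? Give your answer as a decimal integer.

`magic` follows `count` (4 bytes), so it starts at byte offset 4 and occupies 4 bytes.
Bytes at offsets 4..7: CD C0 0E 47.
Big-endian: lowest address holds the most-significant byte.
The bytes are already most-significant first: 0xCDC00E47.
0xCDC00E47 = 3451915847.

3451915847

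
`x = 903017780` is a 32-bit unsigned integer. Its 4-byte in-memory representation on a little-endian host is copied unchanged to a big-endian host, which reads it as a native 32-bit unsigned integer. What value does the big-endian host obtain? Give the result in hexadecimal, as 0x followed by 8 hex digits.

903017780 in 32-bit hexadecimal is 0x35D2F534.
Stored little-endian, the bytes at ascending addresses are 34 F5 D2 35.
Read back as big-endian, the last byte is least significant, giving 0x34F5D235.

0x34F5D235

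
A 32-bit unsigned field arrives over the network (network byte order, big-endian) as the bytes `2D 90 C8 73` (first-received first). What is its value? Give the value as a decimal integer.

In big-endian order the high byte comes first in memory.
The bytes are already most-significant first: 0x2D90C873.
0x2D90C873 = 764463219.

764463219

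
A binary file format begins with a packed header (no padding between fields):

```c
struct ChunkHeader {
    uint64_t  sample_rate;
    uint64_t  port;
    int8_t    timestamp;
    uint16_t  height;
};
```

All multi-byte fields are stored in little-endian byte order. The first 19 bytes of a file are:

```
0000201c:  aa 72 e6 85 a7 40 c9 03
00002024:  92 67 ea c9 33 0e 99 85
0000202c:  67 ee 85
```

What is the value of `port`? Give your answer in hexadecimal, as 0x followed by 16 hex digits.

0x85990E33C9EA6792

`port` follows `sample_rate` (8 bytes), so it starts at byte offset 8 and occupies 8 bytes.
Bytes at offsets 8..15: 92 67 EA C9 33 0E 99 85.
Little-endian: lowest address holds the least-significant byte.
Reassemble most-significant byte first: 85 99 0E 33 C9 EA 67 92 → 0x85990E33C9EA6792.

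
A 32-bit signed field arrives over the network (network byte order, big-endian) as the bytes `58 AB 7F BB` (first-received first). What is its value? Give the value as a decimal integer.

Big-endian: lowest address holds the most-significant byte.
The bytes are already most-significant first: 0x58AB7FBB.
0x58AB7FBB = 1487634363.

1487634363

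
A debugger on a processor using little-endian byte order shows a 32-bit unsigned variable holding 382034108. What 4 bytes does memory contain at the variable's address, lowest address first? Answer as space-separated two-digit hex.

BC 60 C5 16

382034108 in hexadecimal, padded to 32 bits, is 0x16C560BC.
Split into bytes (most-significant first): 16 C5 60 BC.
Little-endian stores the least-significant byte at the lowest address.
So at ascending addresses the bytes are BC 60 C5 16.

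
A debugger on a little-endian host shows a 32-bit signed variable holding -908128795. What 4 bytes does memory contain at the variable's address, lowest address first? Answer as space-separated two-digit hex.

E5 0D DF C9

Two's complement of -908128795 in 32 bits: 908128795 = 0x3620F21B; invert → 0xC9DF0DE4; add 1 → 0xC9DF0DE5.
Split into bytes (most-significant first): C9 DF 0D E5.
Little-endian stores the least-significant byte at the lowest address.
So at ascending addresses the bytes are E5 0D DF C9.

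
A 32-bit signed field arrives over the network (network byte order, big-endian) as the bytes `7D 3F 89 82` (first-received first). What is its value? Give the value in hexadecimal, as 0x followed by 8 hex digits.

Big-endian stores the most-significant byte at the lowest address.
The bytes are already most-significant first: 0x7D3F8982.

0x7D3F8982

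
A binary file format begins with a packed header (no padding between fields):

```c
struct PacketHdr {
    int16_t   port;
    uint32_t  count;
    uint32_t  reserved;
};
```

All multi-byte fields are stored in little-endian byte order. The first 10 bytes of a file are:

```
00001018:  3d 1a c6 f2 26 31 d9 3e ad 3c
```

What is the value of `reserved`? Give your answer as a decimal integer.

1017986777

`reserved` follows `port` (2 B), `count` (4 B), so it starts at offset 2 + 4 = 6 and occupies 4 bytes.
Bytes at offsets 6..9: D9 3E AD 3C.
In little-endian order the low byte comes first in memory.
Reassemble most-significant byte first: 3C AD 3E D9 → 0x3CAD3ED9.
0x3CAD3ED9 = 1017986777.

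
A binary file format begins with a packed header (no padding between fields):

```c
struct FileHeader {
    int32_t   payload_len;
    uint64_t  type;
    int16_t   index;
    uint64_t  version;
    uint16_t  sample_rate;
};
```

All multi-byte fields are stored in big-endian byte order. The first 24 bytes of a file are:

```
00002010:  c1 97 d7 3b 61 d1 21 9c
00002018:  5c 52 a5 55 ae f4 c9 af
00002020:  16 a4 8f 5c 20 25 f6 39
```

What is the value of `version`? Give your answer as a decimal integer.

`version` follows `payload_len` (4 B), `type` (8 B), `index` (2 B), so it starts at offset 4 + 8 + 2 = 14 and occupies 8 bytes.
Bytes at offsets 14..21: C9 AF 16 A4 8F 5C 20 25.
In big-endian order the high byte comes first in memory.
The bytes are already most-significant first: 0xC9AF16A48F5C2025.
0xC9AF16A48F5C2025 = 14532859418583506981.

14532859418583506981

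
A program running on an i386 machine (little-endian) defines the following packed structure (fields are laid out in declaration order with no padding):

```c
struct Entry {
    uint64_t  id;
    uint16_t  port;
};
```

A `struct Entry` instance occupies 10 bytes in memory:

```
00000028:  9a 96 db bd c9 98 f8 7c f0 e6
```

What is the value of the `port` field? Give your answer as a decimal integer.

59120

`port` follows `id` (8 bytes), so it starts at byte offset 8 and occupies 2 bytes.
Bytes at offsets 8..9: F0 E6.
In little-endian order the low byte comes first in memory.
Reassemble most-significant byte first: E6 F0 → 0xE6F0.
0xE6F0 = 59120.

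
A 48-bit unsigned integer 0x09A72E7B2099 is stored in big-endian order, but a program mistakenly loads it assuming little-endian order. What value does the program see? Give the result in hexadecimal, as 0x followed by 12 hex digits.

Stored big-endian, the bytes at ascending addresses are 09 A7 2E 7B 20 99.
Read back as little-endian, the first byte is least significant, giving 0x99207B2EA709.

0x99207B2EA709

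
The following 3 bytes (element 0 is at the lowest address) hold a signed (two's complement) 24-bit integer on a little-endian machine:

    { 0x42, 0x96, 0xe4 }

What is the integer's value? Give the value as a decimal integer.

-1796542

Little-endian: lowest address holds the least-significant byte.
Reassemble most-significant byte first: E4 96 42 → 0xE49642.
Top bit is set, so as a signed 24-bit value this is 0xE49642 − 2^24 = -1796542.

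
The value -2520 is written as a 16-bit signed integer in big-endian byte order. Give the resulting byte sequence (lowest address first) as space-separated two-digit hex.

F6 28

Two's complement of -2520 in 16 bits: 2520 = 0x09D8; invert → 0xF627; add 1 → 0xF628.
Split into bytes (most-significant first): F6 28.
Big-endian: lowest address holds the most-significant byte.
So the memory order matches the most-significant-first order: F6 28.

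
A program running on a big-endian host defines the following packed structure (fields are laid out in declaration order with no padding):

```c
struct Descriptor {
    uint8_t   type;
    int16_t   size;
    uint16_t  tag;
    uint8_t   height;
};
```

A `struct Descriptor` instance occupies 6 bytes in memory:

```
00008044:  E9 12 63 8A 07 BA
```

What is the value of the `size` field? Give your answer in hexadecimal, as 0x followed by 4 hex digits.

`size` follows `type` (1 byte), so it starts at byte offset 1 and occupies 2 bytes.
Bytes at offsets 1..2: 12 63.
Big-endian: lowest address holds the most-significant byte.
The bytes are already most-significant first: 0x1263.

0x1263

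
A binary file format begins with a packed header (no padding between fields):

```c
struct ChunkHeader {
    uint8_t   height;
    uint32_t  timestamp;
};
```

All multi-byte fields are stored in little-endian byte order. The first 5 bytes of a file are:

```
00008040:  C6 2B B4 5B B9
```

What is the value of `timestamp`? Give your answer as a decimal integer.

3109794859

`timestamp` follows `height` (1 byte), so it starts at byte offset 1 and occupies 4 bytes.
Bytes at offsets 1..4: 2B B4 5B B9.
Little-endian: lowest address holds the least-significant byte.
Reassemble most-significant byte first: B9 5B B4 2B → 0xB95BB42B.
0xB95BB42B = 3109794859.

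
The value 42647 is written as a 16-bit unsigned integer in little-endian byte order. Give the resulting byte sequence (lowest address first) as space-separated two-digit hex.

42647 in hexadecimal, padded to 16 bits, is 0xA697.
Split into bytes (most-significant first): A6 97.
Little-endian stores the least-significant byte at the lowest address.
So at ascending addresses the bytes are 97 A6.

97 A6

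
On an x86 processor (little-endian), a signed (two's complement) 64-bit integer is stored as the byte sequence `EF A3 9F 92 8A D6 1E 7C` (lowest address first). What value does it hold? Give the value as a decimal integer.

Little-endian: lowest address holds the least-significant byte.
Reassemble most-significant byte first: 7C 1E D6 8A 92 9F A3 EF → 0x7C1ED68A929FA3EF.
0x7C1ED68A929FA3EF = 8943821800658150383.

8943821800658150383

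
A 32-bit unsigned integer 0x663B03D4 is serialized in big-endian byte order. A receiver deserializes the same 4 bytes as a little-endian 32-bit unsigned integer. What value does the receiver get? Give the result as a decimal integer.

3556981606

Stored big-endian, the bytes at ascending addresses are 66 3B 03 D4.
Read back as little-endian, the first byte is least significant, giving 0xD4033B66.
0xD4033B66 = 3556981606.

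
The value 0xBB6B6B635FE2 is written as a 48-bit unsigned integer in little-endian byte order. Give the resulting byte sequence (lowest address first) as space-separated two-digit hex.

E2 5F 63 6B 6B BB

Split into bytes (most-significant first): BB 6B 6B 63 5F E2.
Little-endian: lowest address holds the least-significant byte.
So at ascending addresses the bytes are E2 5F 63 6B 6B BB.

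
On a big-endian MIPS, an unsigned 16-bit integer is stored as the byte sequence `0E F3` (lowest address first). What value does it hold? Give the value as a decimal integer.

3827

In big-endian order the high byte comes first in memory.
The bytes are already most-significant first: 0x0EF3.
0x0EF3 = 3827.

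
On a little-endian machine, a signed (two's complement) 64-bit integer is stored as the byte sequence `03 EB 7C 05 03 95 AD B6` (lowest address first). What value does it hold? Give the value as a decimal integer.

-5283402947626210557

In little-endian order the low byte comes first in memory.
Reassemble most-significant byte first: B6 AD 95 03 05 7C EB 03 → 0xB6AD9503057CEB03.
Top bit is set, so as a signed 64-bit value this is 0xB6AD9503057CEB03 − 2^64 = -5283402947626210557.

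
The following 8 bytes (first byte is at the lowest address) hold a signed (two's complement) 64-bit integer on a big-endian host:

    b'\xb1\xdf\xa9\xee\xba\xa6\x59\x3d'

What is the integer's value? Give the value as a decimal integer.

In big-endian order the high byte comes first in memory.
The bytes are already most-significant first: 0xB1DFA9EEBAA6593D.
Top bit is set, so as a signed 64-bit value this is 0xB1DFA9EEBAA6593D − 2^64 = -5629594166391056067.

-5629594166391056067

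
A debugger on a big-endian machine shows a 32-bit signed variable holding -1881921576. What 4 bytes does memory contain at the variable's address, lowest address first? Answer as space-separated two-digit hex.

8F D4 27 D8

Two's complement of -1881921576 in 32 bits: 1881921576 = 0x702BD828; invert → 0x8FD427D7; add 1 → 0x8FD427D8.
Split into bytes (most-significant first): 8F D4 27 D8.
Big-endian stores the most-significant byte at the lowest address.
So the memory order matches the most-significant-first order: 8F D4 27 D8.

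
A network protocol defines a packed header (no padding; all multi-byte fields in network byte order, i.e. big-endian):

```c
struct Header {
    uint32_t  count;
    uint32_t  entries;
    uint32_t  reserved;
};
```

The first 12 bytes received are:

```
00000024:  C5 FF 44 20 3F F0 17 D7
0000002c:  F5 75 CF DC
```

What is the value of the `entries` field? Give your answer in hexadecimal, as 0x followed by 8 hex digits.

0x3FF017D7

`entries` follows `count` (4 bytes), so it starts at byte offset 4 and occupies 4 bytes.
Bytes at offsets 4..7: 3F F0 17 D7.
In big-endian order the high byte comes first in memory.
The bytes are already most-significant first: 0x3FF017D7.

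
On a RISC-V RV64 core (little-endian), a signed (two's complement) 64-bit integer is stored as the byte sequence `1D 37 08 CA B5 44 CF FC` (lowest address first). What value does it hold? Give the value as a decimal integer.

In little-endian order the low byte comes first in memory.
Reassemble most-significant byte first: FC CF 44 B5 CA 08 37 1D → 0xFCCF44B5CA08371D.
Top bit is set, so as a signed 64-bit value this is 0xFCCF44B5CA08371D − 2^64 = -229889508403300579.

-229889508403300579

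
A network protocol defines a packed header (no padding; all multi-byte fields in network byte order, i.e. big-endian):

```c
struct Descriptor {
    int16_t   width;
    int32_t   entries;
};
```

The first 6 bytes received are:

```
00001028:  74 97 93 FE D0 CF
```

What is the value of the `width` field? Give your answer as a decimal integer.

29847

`width` is the first field, at byte offset 0, occupying 2 bytes.
Bytes at offsets 0..1: 74 97.
In big-endian order the high byte comes first in memory.
The bytes are already most-significant first: 0x7497.
0x7497 = 29847.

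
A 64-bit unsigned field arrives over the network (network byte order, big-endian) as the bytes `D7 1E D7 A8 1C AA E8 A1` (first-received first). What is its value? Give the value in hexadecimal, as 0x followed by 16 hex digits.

Big-endian: lowest address holds the most-significant byte.
The bytes are already most-significant first: 0xD71ED7A81CAAE8A1.

0xD71ED7A81CAAE8A1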